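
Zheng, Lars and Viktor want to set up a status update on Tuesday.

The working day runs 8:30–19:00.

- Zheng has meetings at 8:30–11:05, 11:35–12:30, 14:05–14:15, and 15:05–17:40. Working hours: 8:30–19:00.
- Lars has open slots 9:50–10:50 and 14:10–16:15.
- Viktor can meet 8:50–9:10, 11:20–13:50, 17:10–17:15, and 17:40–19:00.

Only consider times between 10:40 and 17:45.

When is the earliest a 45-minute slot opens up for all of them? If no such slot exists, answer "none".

Zheng free within 08:30–19:00: 11:05–11:35, 12:30–14:05, 14:15–15:05, 17:40–19:00.
Zheng ∩ Lars: 14:15–15:05.
Zheng ∩ Lars ∩ Viktor: (none).
Restricted to 10:40–17:45: (none).
Windows ≥ 45 min: (none).

none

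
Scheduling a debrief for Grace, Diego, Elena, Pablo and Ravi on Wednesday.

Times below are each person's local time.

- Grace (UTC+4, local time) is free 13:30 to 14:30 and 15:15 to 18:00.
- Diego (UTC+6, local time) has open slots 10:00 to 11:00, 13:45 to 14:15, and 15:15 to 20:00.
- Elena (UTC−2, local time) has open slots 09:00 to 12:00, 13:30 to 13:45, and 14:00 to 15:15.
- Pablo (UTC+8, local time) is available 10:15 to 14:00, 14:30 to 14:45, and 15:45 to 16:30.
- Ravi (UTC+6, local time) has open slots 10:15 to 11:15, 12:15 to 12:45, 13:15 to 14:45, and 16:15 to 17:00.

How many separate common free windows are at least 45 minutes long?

0

Grace → UTC: 09:30–10:30, 11:15–14:00.
Diego → UTC: 04:00–05:00, 07:45–08:15, 09:15–14:00.
Elena → UTC: 11:00–14:00, 15:30–15:45, 16:00–17:15.
Pablo → UTC: 02:15–06:00, 06:30–06:45, 07:45–08:30.
Ravi → UTC: 04:15–05:15, 06:15–06:45, 07:15–08:45, 10:15–11:00.
Grace ∩ Diego: 09:30–10:30, 11:15–14:00.
Grace ∩ Diego ∩ Elena: 11:15–14:00.
Grace ∩ Diego ∩ Elena ∩ Pablo: (none).
Grace ∩ Diego ∩ Elena ∩ Pablo ∩ Ravi: (none).
Windows ≥ 45 min: (none).
That's 0 windows.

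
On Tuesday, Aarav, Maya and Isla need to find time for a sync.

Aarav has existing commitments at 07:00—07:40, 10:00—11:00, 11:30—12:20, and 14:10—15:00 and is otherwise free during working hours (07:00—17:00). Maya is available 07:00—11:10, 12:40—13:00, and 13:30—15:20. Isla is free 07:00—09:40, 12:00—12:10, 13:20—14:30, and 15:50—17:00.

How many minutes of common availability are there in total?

160 minutes

Aarav free within 07:00–17:00: 07:40–10:00, 11:00–11:30, 12:20–14:10, 15:00–17:00.
Aarav ∩ Maya: 07:40–10:00, 11:00–11:10, 12:40–13:00, 13:30–14:10, 15:00–15:20.
Aarav ∩ Maya ∩ Isla: 07:40–09:40, 13:30–14:10.
Total common minutes: 120 + 40 = 160.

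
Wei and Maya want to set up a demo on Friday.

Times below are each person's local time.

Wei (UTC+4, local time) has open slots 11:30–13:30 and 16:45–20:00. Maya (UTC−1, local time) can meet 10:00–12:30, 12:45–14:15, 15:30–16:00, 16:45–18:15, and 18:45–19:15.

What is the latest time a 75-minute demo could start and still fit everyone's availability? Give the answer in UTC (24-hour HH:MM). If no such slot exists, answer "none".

14:00

Wei → UTC: 07:30–09:30, 12:45–16:00.
Maya → UTC: 11:00–13:30, 13:45–15:15, 16:30–17:00, 17:45–19:15, 19:45–20:15.
Wei ∩ Maya: 12:45–13:30, 13:45–15:15.
Windows ≥ 75 min: 13:45–15:15.
Latest start in the last window 13:45–15:15 is 15:15 − 75 min = 14:00.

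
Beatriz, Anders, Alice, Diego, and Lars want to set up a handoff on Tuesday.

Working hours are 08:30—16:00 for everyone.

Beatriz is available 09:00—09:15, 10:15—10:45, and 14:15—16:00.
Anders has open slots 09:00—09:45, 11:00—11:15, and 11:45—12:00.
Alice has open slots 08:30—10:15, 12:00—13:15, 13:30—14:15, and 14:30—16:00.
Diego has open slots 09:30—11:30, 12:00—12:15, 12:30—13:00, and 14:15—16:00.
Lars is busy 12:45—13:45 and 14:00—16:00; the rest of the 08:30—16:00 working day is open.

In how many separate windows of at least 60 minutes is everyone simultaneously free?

Lars free within 08:30–16:00: 08:30–12:45, 13:45–14:00.
Beatriz ∩ Anders: 09:00–09:15.
Beatriz ∩ Anders ∩ Alice: 09:00–09:15.
Beatriz ∩ Anders ∩ Alice ∩ Diego: (none).
Beatriz ∩ Anders ∩ Alice ∩ Diego ∩ Lars: (none).
Windows ≥ 60 min: (none).
That's 0 windows.

0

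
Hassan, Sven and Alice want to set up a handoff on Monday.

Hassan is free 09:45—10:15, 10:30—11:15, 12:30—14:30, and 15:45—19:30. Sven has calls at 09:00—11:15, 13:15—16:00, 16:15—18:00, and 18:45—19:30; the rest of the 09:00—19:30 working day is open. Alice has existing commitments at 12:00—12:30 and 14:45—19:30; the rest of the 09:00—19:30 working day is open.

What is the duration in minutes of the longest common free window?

45 minutes

Sven free within 09:00–19:30: 11:15–13:15, 16:00–16:15, 18:00–18:45.
Alice free within 09:00–19:30: 09:00–12:00, 12:30–14:45.
Hassan ∩ Sven: 12:30–13:15, 16:00–16:15, 18:00–18:45.
Hassan ∩ Sven ∩ Alice: 12:30–13:15.
Single common window of 45 minutes.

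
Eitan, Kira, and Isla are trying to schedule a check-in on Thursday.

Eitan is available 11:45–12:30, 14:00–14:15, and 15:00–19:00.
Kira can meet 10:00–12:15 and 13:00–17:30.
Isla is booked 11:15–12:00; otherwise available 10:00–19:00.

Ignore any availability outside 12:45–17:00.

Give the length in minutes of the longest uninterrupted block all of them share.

Isla free within 10:00–19:00: 10:00–11:15, 12:00–19:00.
Eitan ∩ Kira: 11:45–12:15, 14:00–14:15, 15:00–17:30.
Eitan ∩ Kira ∩ Isla: 12:00–12:15, 14:00–14:15, 15:00–17:30.
Restricted to 12:45–17:00: 14:00–14:15, 15:00–17:00.
Common window lengths: 15, 120 min; longest is 120.

120 minutes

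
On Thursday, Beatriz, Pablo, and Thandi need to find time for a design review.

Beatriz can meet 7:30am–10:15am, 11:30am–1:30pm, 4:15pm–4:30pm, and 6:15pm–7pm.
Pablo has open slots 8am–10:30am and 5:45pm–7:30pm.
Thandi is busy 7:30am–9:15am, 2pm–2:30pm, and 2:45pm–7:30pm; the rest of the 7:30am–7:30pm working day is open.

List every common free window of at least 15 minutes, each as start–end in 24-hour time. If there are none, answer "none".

09:15–10:15

Thandi free within 07:30–19:30: 09:15–14:00, 14:30–14:45.
Beatriz ∩ Pablo: 08:00–10:15, 18:15–19:00.
Beatriz ∩ Pablo ∩ Thandi: 09:15–10:15.
Windows ≥ 15 min: 09:15–10:15.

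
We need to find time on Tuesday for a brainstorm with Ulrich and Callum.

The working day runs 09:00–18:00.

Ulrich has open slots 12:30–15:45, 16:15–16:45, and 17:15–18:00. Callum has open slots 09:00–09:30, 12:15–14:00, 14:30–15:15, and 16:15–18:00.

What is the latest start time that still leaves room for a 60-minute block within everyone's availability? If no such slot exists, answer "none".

Ulrich ∩ Callum: 12:30–14:00, 14:30–15:15, 16:15–16:45, 17:15–18:00.
Windows ≥ 60 min: 12:30–14:00.
Latest start in the last window 12:30–14:00 is 14:00 − 60 min = 13:00.

13:00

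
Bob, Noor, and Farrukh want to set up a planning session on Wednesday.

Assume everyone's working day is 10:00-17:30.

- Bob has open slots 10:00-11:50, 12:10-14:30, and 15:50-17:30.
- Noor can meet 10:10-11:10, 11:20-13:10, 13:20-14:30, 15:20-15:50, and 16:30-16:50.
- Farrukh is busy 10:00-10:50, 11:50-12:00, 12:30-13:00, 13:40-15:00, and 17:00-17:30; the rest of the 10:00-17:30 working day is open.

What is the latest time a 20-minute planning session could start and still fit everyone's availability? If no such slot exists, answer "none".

Farrukh free within 10:00–17:30: 10:50–11:50, 12:00–12:30, 13:00–13:40, 15:00–17:00.
Bob ∩ Noor: 10:10–11:10, 11:20–11:50, 12:10–13:10, 13:20–14:30, 16:30–16:50.
Bob ∩ Noor ∩ Farrukh: 10:50–11:10, 11:20–11:50, 12:10–12:30, 13:00–13:10, 13:20–13:40, 16:30–16:50.
Windows ≥ 20 min: 10:50–11:10, 11:20–11:50, 12:10–12:30, 13:20–13:40, 16:30–16:50.
Latest start in the last window 16:30–16:50 is 16:50 − 20 min = 16:30.

16:30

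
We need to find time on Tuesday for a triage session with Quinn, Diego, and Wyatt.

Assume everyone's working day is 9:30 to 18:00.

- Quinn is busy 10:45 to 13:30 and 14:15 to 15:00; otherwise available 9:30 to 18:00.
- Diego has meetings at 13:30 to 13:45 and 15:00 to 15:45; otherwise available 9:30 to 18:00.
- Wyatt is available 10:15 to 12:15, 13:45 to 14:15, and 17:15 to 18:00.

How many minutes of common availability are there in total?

Quinn free within 09:30–18:00: 09:30–10:45, 13:30–14:15, 15:00–18:00.
Diego free within 09:30–18:00: 09:30–13:30, 13:45–15:00, 15:45–18:00.
Quinn ∩ Diego: 09:30–10:45, 13:45–14:15, 15:45–18:00.
Quinn ∩ Diego ∩ Wyatt: 10:15–10:45, 13:45–14:15, 17:15–18:00.
Total common minutes: 30 + 30 + 45 = 105.

105 minutes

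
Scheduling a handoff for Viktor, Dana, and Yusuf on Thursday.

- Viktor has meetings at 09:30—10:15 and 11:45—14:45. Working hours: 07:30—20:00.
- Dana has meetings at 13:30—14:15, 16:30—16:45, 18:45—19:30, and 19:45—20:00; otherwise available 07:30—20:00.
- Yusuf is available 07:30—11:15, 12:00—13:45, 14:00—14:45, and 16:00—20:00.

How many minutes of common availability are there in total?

Viktor free within 07:30–20:00: 07:30–09:30, 10:15–11:45, 14:45–20:00.
Dana free within 07:30–20:00: 07:30–13:30, 14:15–16:30, 16:45–18:45, 19:30–19:45.
Viktor ∩ Dana: 07:30–09:30, 10:15–11:45, 14:45–16:30, 16:45–18:45, 19:30–19:45.
Viktor ∩ Dana ∩ Yusuf: 07:30–09:30, 10:15–11:15, 16:00–16:30, 16:45–18:45, 19:30–19:45.
Total common minutes: 120 + 60 + 30 + 120 + 15 = 345.

345 minutes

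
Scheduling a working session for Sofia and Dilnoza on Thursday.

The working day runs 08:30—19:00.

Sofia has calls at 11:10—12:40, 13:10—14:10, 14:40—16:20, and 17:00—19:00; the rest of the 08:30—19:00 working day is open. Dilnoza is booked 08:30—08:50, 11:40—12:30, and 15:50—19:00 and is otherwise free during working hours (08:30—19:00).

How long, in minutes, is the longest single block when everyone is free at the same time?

140 minutes

Sofia free within 08:30–19:00: 08:30–11:10, 12:40–13:10, 14:10–14:40, 16:20–17:00.
Dilnoza free within 08:30–19:00: 08:50–11:40, 12:30–15:50.
Sofia ∩ Dilnoza: 08:50–11:10, 12:40–13:10, 14:10–14:40.
Common window lengths: 140, 30, 30 min; longest is 140.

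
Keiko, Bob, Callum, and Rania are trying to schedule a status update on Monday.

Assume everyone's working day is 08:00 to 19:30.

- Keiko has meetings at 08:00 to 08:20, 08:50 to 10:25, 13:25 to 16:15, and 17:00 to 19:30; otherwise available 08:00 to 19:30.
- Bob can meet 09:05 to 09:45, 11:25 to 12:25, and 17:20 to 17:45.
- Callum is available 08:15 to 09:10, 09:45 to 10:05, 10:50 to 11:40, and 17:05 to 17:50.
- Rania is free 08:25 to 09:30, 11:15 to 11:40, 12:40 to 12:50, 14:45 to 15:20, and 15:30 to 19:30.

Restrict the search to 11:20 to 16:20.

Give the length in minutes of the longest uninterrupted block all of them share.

15 minutes

Keiko free within 08:00–19:30: 08:20–08:50, 10:25–13:25, 16:15–17:00.
Keiko ∩ Bob: 11:25–12:25.
Keiko ∩ Bob ∩ Callum: 11:25–11:40.
Keiko ∩ Bob ∩ Callum ∩ Rania: 11:25–11:40.
Restricted to 11:20–16:20: 11:25–11:40.
Single common window of 15 minutes.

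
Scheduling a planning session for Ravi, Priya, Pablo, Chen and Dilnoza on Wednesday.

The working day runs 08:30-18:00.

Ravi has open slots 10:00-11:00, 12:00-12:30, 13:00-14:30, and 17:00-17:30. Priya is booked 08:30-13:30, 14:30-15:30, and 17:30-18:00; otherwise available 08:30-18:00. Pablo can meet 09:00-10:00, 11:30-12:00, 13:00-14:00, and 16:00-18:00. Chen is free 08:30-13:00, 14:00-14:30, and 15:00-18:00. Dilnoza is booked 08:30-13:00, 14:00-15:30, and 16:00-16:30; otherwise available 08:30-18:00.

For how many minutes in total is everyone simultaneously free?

30 minutes

Priya free within 08:30–18:00: 13:30–14:30, 15:30–17:30.
Dilnoza free within 08:30–18:00: 13:00–14:00, 15:30–16:00, 16:30–18:00.
Ravi ∩ Priya: 13:30–14:30, 17:00–17:30.
Ravi ∩ Priya ∩ Pablo: 13:30–14:00, 17:00–17:30.
Ravi ∩ Priya ∩ Pablo ∩ Chen: 17:00–17:30.
Ravi ∩ Priya ∩ Pablo ∩ Chen ∩ Dilnoza: 17:00–17:30.
Total common minutes: 30.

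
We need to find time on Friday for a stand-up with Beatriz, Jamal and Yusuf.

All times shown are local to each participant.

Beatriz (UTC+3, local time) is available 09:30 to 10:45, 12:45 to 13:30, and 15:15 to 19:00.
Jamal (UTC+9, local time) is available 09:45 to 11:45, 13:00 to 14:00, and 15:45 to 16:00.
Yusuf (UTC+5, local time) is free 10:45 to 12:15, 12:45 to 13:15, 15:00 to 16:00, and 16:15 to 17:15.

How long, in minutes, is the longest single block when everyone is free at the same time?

Beatriz → UTC: 06:30–07:45, 09:45–10:30, 12:15–16:00.
Jamal → UTC: 00:45–02:45, 04:00–05:00, 06:45–07:00.
Yusuf → UTC: 05:45–07:15, 07:45–08:15, 10:00–11:00, 11:15–12:15.
Beatriz ∩ Jamal: 06:45–07:00.
Beatriz ∩ Jamal ∩ Yusuf: 06:45–07:00.
Single common window of 15 minutes.

15 minutes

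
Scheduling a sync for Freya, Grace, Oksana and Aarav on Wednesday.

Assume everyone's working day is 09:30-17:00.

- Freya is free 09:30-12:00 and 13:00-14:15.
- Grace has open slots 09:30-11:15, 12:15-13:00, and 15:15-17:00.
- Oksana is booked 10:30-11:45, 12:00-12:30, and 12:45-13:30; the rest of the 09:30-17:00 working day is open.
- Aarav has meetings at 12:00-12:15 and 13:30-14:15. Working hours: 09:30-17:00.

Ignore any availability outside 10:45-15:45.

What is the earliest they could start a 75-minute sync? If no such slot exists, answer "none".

none

Oksana free within 09:30–17:00: 09:30–10:30, 11:45–12:00, 12:30–12:45, 13:30–17:00.
Aarav free within 09:30–17:00: 09:30–12:00, 12:15–13:30, 14:15–17:00.
Freya ∩ Grace: 09:30–11:15.
Freya ∩ Grace ∩ Oksana: 09:30–10:30.
Freya ∩ Grace ∩ Oksana ∩ Aarav: 09:30–10:30.
Restricted to 10:45–15:45: (none).
Windows ≥ 75 min: (none).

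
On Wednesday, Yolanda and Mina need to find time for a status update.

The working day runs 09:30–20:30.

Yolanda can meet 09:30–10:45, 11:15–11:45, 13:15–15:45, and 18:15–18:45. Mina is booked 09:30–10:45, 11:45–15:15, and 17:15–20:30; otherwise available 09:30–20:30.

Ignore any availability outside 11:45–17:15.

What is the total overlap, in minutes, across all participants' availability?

30 minutes

Mina free within 09:30–20:30: 10:45–11:45, 15:15–17:15.
Yolanda ∩ Mina: 11:15–11:45, 15:15–15:45.
Restricted to 11:45–17:15: 15:15–15:45.
Total common minutes: 30.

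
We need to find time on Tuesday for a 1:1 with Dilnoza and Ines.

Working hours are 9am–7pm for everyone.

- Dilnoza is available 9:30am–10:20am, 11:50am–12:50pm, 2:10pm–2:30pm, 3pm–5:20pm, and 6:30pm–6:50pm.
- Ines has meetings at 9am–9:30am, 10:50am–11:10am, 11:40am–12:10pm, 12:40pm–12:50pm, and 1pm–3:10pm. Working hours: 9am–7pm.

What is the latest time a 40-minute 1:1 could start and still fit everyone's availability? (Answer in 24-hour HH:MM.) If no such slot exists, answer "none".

Ines free within 09:00–19:00: 09:30–10:50, 11:10–11:40, 12:10–12:40, 12:50–13:00, 15:10–19:00.
Dilnoza ∩ Ines: 09:30–10:20, 12:10–12:40, 15:10–17:20, 18:30–18:50.
Windows ≥ 40 min: 09:30–10:20, 15:10–17:20.
Latest start in the last window 15:10–17:20 is 17:20 − 40 min = 16:40.

16:40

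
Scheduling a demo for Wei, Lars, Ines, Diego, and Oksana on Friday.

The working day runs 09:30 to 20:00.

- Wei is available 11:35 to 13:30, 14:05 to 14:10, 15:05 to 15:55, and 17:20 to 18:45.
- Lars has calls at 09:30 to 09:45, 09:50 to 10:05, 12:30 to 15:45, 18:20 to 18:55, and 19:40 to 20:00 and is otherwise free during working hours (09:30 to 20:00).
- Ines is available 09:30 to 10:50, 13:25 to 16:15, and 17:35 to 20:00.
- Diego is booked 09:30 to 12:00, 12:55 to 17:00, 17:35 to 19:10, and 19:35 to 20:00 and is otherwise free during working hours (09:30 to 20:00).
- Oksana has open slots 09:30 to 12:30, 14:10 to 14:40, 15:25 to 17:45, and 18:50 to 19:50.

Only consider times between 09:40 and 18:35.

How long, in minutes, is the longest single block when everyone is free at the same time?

0 minutes

Lars free within 09:30–20:00: 09:45–09:50, 10:05–12:30, 15:45–18:20, 18:55–19:40.
Diego free within 09:30–20:00: 12:00–12:55, 17:00–17:35, 19:10–19:35.
Wei ∩ Lars: 11:35–12:30, 15:45–15:55, 17:20–18:20.
Wei ∩ Lars ∩ Ines: 15:45–15:55, 17:35–18:20.
Wei ∩ Lars ∩ Ines ∩ Diego: (none).
Wei ∩ Lars ∩ Ines ∩ Diego ∩ Oksana: (none).
Restricted to 09:40–18:35: (none).
No common window.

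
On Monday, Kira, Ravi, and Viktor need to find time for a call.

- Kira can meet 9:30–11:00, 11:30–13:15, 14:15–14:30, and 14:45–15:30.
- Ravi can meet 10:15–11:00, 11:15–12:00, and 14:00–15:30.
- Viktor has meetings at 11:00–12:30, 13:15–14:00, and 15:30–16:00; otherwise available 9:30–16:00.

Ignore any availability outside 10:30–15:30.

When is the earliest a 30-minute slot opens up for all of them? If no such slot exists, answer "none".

10:30

Viktor free within 09:30–16:00: 09:30–11:00, 12:30–13:15, 14:00–15:30.
Kira ∩ Ravi: 10:15–11:00, 11:30–12:00, 14:15–14:30, 14:45–15:30.
Kira ∩ Ravi ∩ Viktor: 10:15–11:00, 14:15–14:30, 14:45–15:30.
Restricted to 10:30–15:30: 10:30–11:00, 14:15–14:30, 14:45–15:30.
Windows ≥ 30 min: 10:30–11:00, 14:45–15:30.
Earliest such window starts at 10:30.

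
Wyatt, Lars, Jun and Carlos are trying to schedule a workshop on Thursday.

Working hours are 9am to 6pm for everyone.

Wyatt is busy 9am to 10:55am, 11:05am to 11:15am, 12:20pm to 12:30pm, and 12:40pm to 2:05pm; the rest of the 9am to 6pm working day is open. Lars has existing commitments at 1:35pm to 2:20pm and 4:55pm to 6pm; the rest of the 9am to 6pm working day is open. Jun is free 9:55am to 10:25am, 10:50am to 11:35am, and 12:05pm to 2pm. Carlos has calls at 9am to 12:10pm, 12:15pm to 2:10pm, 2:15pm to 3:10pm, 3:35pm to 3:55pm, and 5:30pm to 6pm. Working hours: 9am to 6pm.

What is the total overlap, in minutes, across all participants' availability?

5 minutes

Wyatt free within 09:00–18:00: 10:55–11:05, 11:15–12:20, 12:30–12:40, 14:05–18:00.
Lars free within 09:00–18:00: 09:00–13:35, 14:20–16:55.
Carlos free within 09:00–18:00: 12:10–12:15, 14:10–14:15, 15:10–15:35, 15:55–17:30.
Wyatt ∩ Lars: 10:55–11:05, 11:15–12:20, 12:30–12:40, 14:20–16:55.
Wyatt ∩ Lars ∩ Jun: 10:55–11:05, 11:15–11:35, 12:05–12:20, 12:30–12:40.
Wyatt ∩ Lars ∩ Jun ∩ Carlos: 12:10–12:15.
Total common minutes: 5.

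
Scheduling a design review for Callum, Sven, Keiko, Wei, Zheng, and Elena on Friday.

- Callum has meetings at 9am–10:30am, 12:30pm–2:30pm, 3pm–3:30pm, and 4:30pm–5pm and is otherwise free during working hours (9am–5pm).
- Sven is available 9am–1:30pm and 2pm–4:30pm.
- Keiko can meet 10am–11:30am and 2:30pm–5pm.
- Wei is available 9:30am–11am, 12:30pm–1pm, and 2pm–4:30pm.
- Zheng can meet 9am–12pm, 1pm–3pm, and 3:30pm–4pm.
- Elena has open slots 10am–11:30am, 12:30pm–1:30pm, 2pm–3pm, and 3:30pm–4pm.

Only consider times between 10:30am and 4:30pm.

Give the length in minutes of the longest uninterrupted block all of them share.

Callum free within 09:00–17:00: 10:30–12:30, 14:30–15:00, 15:30–16:30.
Callum ∩ Sven: 10:30–12:30, 14:30–15:00, 15:30–16:30.
Callum ∩ Sven ∩ Keiko: 10:30–11:30, 14:30–15:00, 15:30–16:30.
Callum ∩ Sven ∩ Keiko ∩ Wei: 10:30–11:00, 14:30–15:00, 15:30–16:30.
Callum ∩ Sven ∩ Keiko ∩ Wei ∩ Zheng: 10:30–11:00, 14:30–15:00, 15:30–16:00.
Callum ∩ Sven ∩ Keiko ∩ Wei ∩ Zheng ∩ Elena: 10:30–11:00, 14:30–15:00, 15:30–16:00.
Restricted to 10:30–16:30: 10:30–11:00, 14:30–15:00, 15:30–16:00.
Common window lengths: 30, 30, 30 min; longest is 30.

30 minutes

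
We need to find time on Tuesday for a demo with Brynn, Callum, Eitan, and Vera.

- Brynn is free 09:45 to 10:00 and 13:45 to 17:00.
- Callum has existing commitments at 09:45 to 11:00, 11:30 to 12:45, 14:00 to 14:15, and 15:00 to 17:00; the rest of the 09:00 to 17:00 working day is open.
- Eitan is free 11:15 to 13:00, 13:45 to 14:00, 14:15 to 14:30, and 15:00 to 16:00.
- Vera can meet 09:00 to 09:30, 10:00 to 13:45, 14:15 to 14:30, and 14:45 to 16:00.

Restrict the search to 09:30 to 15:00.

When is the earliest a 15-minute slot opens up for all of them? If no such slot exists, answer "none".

Callum free within 09:00–17:00: 09:00–09:45, 11:00–11:30, 12:45–14:00, 14:15–15:00.
Brynn ∩ Callum: 13:45–14:00, 14:15–15:00.
Brynn ∩ Callum ∩ Eitan: 13:45–14:00, 14:15–14:30.
Brynn ∩ Callum ∩ Eitan ∩ Vera: 14:15–14:30.
Restricted to 09:30–15:00: 14:15–14:30.
Windows ≥ 15 min: 14:15–14:30.
Earliest such window starts at 14:15.

14:15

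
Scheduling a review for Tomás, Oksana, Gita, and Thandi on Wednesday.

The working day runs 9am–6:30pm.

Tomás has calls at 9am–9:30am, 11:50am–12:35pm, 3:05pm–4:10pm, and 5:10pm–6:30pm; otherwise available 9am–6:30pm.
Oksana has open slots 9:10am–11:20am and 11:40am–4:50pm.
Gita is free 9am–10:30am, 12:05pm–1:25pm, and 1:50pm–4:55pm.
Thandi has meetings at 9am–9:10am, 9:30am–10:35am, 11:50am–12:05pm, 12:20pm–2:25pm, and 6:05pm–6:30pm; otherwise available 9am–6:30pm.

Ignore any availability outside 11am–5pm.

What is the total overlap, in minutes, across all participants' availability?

Tomás free within 09:00–18:30: 09:30–11:50, 12:35–15:05, 16:10–17:10.
Thandi free within 09:00–18:30: 09:10–09:30, 10:35–11:50, 12:05–12:20, 14:25–18:05.
Tomás ∩ Oksana: 09:30–11:20, 11:40–11:50, 12:35–15:05, 16:10–16:50.
Tomás ∩ Oksana ∩ Gita: 09:30–10:30, 12:35–13:25, 13:50–15:05, 16:10–16:50.
Tomás ∩ Oksana ∩ Gita ∩ Thandi: 14:25–15:05, 16:10–16:50.
Restricted to 11:00–17:00: 14:25–15:05, 16:10–16:50.
Total common minutes: 40 + 40 = 80.

80 minutes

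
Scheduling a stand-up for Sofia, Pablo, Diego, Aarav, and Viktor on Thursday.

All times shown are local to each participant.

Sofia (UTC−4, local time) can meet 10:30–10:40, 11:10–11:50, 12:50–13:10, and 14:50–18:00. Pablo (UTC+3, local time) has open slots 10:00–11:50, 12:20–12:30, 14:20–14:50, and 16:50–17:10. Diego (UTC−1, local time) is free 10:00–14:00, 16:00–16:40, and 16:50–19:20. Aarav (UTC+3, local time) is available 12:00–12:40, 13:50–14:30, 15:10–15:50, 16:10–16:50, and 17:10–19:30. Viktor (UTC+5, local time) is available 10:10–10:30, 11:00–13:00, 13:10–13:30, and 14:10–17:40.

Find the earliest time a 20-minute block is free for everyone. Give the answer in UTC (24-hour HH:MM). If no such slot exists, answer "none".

Sofia → UTC: 14:30–14:40, 15:10–15:50, 16:50–17:10, 18:50–22:00.
Pablo → UTC: 07:00–08:50, 09:20–09:30, 11:20–11:50, 13:50–14:10.
Diego → UTC: 11:00–15:00, 17:00–17:40, 17:50–20:20.
Aarav → UTC: 09:00–09:40, 10:50–11:30, 12:10–12:50, 13:10–13:50, 14:10–16:30.
Viktor → UTC: 05:10–05:30, 06:00–08:00, 08:10–08:30, 09:10–12:40.
Sofia ∩ Pablo: (none).
Sofia ∩ Pablo ∩ Diego: (none).
Sofia ∩ Pablo ∩ Diego ∩ Aarav: (none).
Sofia ∩ Pablo ∩ Diego ∩ Aarav ∩ Viktor: (none).
Windows ≥ 20 min: (none).

none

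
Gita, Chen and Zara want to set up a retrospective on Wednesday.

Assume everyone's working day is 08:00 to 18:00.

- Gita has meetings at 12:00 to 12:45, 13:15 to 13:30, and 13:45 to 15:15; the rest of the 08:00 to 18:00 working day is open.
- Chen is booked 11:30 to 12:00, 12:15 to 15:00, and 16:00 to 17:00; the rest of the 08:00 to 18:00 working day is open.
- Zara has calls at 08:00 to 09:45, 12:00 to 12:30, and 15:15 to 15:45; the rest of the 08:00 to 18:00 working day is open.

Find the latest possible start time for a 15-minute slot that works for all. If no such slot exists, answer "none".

17:45

Gita free within 08:00–18:00: 08:00–12:00, 12:45–13:15, 13:30–13:45, 15:15–18:00.
Chen free within 08:00–18:00: 08:00–11:30, 12:00–12:15, 15:00–16:00, 17:00–18:00.
Zara free within 08:00–18:00: 09:45–12:00, 12:30–15:15, 15:45–18:00.
Gita ∩ Chen: 08:00–11:30, 15:15–16:00, 17:00–18:00.
Gita ∩ Chen ∩ Zara: 09:45–11:30, 15:45–16:00, 17:00–18:00.
Windows ≥ 15 min: 09:45–11:30, 15:45–16:00, 17:00–18:00.
Latest start in the last window 17:00–18:00 is 18:00 − 15 min = 17:45.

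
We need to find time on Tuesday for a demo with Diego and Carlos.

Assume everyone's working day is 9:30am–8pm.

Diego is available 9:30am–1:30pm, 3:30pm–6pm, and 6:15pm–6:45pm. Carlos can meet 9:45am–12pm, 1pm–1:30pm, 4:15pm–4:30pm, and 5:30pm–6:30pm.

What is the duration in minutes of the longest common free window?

Diego ∩ Carlos: 09:45–12:00, 13:00–13:30, 16:15–16:30, 17:30–18:00, 18:15–18:30.
Common window lengths: 135, 30, 15, 30, 15 min; longest is 135.

135 minutes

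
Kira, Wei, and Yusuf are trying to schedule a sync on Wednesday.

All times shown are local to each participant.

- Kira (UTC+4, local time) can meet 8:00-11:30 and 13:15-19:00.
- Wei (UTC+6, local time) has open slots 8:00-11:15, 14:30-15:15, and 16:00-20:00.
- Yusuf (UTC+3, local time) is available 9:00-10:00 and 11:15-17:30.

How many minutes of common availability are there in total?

Kira → UTC: 04:00–07:30, 09:15–15:00.
Wei → UTC: 02:00–05:15, 08:30–09:15, 10:00–14:00.
Yusuf → UTC: 06:00–07:00, 08:15–14:30.
Kira ∩ Wei: 04:00–05:15, 10:00–14:00.
Kira ∩ Wei ∩ Yusuf: 10:00–14:00.
Total common minutes: 240.

240 minutes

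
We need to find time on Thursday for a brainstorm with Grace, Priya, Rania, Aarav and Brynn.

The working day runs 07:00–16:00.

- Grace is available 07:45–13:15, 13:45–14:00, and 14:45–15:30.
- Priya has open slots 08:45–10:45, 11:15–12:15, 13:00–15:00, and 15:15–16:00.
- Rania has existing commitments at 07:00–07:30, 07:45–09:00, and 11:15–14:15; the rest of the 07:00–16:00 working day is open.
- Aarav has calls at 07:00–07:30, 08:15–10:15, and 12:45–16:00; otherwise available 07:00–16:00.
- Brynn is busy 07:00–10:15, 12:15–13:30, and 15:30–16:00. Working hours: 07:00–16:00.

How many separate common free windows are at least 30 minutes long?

1

Rania free within 07:00–16:00: 07:30–07:45, 09:00–11:15, 14:15–16:00.
Aarav free within 07:00–16:00: 07:30–08:15, 10:15–12:45.
Brynn free within 07:00–16:00: 10:15–12:15, 13:30–15:30.
Grace ∩ Priya: 08:45–10:45, 11:15–12:15, 13:00–13:15, 13:45–14:00, 14:45–15:00, 15:15–15:30.
Grace ∩ Priya ∩ Rania: 09:00–10:45, 14:45–15:00, 15:15–15:30.
Grace ∩ Priya ∩ Rania ∩ Aarav: 10:15–10:45.
Grace ∩ Priya ∩ Rania ∩ Aarav ∩ Brynn: 10:15–10:45.
Windows ≥ 30 min: 10:15–10:45.
That's 1 window.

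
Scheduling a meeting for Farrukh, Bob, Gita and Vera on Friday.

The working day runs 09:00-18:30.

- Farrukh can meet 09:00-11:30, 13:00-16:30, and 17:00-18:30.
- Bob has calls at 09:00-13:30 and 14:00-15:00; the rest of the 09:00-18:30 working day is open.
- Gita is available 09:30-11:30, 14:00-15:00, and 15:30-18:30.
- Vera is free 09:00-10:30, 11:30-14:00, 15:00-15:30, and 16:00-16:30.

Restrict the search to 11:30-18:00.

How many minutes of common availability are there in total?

Bob free within 09:00–18:30: 13:30–14:00, 15:00–18:30.
Farrukh ∩ Bob: 13:30–14:00, 15:00–16:30, 17:00–18:30.
Farrukh ∩ Bob ∩ Gita: 15:30–16:30, 17:00–18:30.
Farrukh ∩ Bob ∩ Gita ∩ Vera: 16:00–16:30.
Restricted to 11:30–18:00: 16:00–16:30.
Total common minutes: 30.

30 minutes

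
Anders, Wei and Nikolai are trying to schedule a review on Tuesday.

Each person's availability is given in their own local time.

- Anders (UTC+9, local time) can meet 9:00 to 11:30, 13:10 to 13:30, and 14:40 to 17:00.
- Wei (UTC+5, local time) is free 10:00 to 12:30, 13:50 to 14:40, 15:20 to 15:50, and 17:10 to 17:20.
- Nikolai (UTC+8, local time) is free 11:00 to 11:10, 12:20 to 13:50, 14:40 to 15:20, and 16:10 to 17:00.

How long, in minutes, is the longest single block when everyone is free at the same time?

Anders → UTC: 00:00–02:30, 04:10–04:30, 05:40–08:00.
Wei → UTC: 05:00–07:30, 08:50–09:40, 10:20–10:50, 12:10–12:20.
Nikolai → UTC: 03:00–03:10, 04:20–05:50, 06:40–07:20, 08:10–09:00.
Anders ∩ Wei: 05:40–07:30.
Anders ∩ Wei ∩ Nikolai: 05:40–05:50, 06:40–07:20.
Common window lengths: 10, 40 min; longest is 40.

40 minutes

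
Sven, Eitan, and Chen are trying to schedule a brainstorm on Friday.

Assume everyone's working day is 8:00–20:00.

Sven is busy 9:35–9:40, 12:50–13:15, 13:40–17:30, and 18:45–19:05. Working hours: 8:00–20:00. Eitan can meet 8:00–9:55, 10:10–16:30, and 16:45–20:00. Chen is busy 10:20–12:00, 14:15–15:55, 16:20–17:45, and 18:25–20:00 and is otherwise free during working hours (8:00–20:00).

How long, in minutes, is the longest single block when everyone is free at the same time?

95 minutes

Sven free within 08:00–20:00: 08:00–09:35, 09:40–12:50, 13:15–13:40, 17:30–18:45, 19:05–20:00.
Chen free within 08:00–20:00: 08:00–10:20, 12:00–14:15, 15:55–16:20, 17:45–18:25.
Sven ∩ Eitan: 08:00–09:35, 09:40–09:55, 10:10–12:50, 13:15–13:40, 17:30–18:45, 19:05–20:00.
Sven ∩ Eitan ∩ Chen: 08:00–09:35, 09:40–09:55, 10:10–10:20, 12:00–12:50, 13:15–13:40, 17:45–18:25.
Common window lengths: 95, 15, 10, 50, 25, 40 min; longest is 95.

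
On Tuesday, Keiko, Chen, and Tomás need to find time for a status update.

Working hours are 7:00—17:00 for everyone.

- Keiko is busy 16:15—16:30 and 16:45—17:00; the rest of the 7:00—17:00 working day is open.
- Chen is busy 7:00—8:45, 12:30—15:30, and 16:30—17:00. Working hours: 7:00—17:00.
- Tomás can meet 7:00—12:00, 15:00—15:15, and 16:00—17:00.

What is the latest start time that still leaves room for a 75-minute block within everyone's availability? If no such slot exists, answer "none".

10:45

Keiko free within 07:00–17:00: 07:00–16:15, 16:30–16:45.
Chen free within 07:00–17:00: 08:45–12:30, 15:30–16:30.
Keiko ∩ Chen: 08:45–12:30, 15:30–16:15.
Keiko ∩ Chen ∩ Tomás: 08:45–12:00, 16:00–16:15.
Windows ≥ 75 min: 08:45–12:00.
Latest start in the last window 08:45–12:00 is 12:00 − 75 min = 10:45.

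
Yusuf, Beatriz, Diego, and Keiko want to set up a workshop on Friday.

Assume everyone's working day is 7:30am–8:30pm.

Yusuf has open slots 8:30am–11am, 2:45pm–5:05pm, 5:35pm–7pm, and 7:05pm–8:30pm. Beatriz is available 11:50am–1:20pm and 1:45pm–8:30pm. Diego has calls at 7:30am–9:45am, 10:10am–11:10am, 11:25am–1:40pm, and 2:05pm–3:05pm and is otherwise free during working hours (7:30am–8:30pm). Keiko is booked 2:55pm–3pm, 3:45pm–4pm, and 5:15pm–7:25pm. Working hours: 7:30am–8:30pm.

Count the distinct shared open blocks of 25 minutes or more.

Diego free within 07:30–20:30: 09:45–10:10, 11:10–11:25, 13:40–14:05, 15:05–20:30.
Keiko free within 07:30–20:30: 07:30–14:55, 15:00–15:45, 16:00–17:15, 19:25–20:30.
Yusuf ∩ Beatriz: 14:45–17:05, 17:35–19:00, 19:05–20:30.
Yusuf ∩ Beatriz ∩ Diego: 15:05–17:05, 17:35–19:00, 19:05–20:30.
Yusuf ∩ Beatriz ∩ Diego ∩ Keiko: 15:05–15:45, 16:00–17:05, 19:25–20:30.
Windows ≥ 25 min: 15:05–15:45, 16:00–17:05, 19:25–20:30.
That's 3 windows.

3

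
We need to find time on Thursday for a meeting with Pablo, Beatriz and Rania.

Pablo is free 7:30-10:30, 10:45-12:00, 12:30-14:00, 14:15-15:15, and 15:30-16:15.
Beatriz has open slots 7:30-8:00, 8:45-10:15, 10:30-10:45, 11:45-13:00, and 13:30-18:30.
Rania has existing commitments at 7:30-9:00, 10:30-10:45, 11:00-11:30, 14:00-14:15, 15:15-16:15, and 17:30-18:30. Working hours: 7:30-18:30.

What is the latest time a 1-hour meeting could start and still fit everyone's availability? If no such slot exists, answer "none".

14:15

Rania free within 07:30–18:30: 09:00–10:30, 10:45–11:00, 11:30–14:00, 14:15–15:15, 16:15–17:30.
Pablo ∩ Beatriz: 07:30–08:00, 08:45–10:15, 11:45–12:00, 12:30–13:00, 13:30–14:00, 14:15–15:15, 15:30–16:15.
Pablo ∩ Beatriz ∩ Rania: 09:00–10:15, 11:45–12:00, 12:30–13:00, 13:30–14:00, 14:15–15:15.
Windows ≥ 60 min: 09:00–10:15, 14:15–15:15.
Latest start in the last window 14:15–15:15 is 15:15 − 60 min = 14:15.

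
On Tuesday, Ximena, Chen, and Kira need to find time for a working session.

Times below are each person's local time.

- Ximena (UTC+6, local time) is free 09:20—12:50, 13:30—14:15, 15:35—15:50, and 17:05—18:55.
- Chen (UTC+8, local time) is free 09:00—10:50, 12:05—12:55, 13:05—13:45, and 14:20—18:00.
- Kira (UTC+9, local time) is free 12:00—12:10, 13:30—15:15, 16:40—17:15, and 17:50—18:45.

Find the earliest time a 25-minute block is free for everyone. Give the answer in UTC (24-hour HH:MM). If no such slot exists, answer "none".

Ximena → UTC: 03:20–06:50, 07:30–08:15, 09:35–09:50, 11:05–12:55.
Chen → UTC: 01:00–02:50, 04:05–04:55, 05:05–05:45, 06:20–10:00.
Kira → UTC: 03:00–03:10, 04:30–06:15, 07:40–08:15, 08:50–09:45.
Ximena ∩ Chen: 04:05–04:55, 05:05–05:45, 06:20–06:50, 07:30–08:15, 09:35–09:50.
Ximena ∩ Chen ∩ Kira: 04:30–04:55, 05:05–05:45, 07:40–08:15, 09:35–09:45.
Windows ≥ 25 min: 04:30–04:55, 05:05–05:45, 07:40–08:15.
Earliest such window starts at 04:30.

04:30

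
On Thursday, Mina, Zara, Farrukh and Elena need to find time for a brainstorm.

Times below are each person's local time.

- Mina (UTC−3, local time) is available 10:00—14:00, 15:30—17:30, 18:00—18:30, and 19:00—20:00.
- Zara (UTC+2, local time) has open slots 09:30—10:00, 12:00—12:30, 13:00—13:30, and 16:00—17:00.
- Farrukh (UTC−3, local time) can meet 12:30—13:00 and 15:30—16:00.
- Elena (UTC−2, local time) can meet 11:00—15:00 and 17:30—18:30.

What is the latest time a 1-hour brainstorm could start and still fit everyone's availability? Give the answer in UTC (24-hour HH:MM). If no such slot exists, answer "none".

none

Mina → UTC: 13:00–17:00, 18:30–20:30, 21:00–21:30, 22:00–23:00.
Zara → UTC: 07:30–08:00, 10:00–10:30, 11:00–11:30, 14:00–15:00.
Farrukh → UTC: 15:30–16:00, 18:30–19:00.
Elena → UTC: 13:00–17:00, 19:30–20:30.
Mina ∩ Zara: 14:00–15:00.
Mina ∩ Zara ∩ Farrukh: (none).
Mina ∩ Zara ∩ Farrukh ∩ Elena: (none).
Windows ≥ 60 min: (none).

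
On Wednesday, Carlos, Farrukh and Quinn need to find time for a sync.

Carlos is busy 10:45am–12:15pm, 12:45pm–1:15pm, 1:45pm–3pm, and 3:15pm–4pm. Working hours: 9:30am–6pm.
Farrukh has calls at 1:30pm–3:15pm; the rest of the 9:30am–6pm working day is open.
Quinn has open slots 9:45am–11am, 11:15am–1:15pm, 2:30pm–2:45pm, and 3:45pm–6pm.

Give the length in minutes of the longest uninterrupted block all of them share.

120 minutes

Carlos free within 09:30–18:00: 09:30–10:45, 12:15–12:45, 13:15–13:45, 15:00–15:15, 16:00–18:00.
Farrukh free within 09:30–18:00: 09:30–13:30, 15:15–18:00.
Carlos ∩ Farrukh: 09:30–10:45, 12:15–12:45, 13:15–13:30, 16:00–18:00.
Carlos ∩ Farrukh ∩ Quinn: 09:45–10:45, 12:15–12:45, 16:00–18:00.
Common window lengths: 60, 30, 120 min; longest is 120.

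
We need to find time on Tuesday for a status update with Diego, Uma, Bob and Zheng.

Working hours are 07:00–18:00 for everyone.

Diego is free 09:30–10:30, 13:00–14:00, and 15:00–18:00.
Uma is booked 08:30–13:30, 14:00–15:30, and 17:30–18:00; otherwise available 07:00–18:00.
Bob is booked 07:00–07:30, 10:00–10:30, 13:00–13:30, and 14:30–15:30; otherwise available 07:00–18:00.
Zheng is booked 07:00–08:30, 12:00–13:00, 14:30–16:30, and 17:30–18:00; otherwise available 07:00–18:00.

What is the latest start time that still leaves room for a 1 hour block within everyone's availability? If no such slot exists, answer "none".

16:30

Uma free within 07:00–18:00: 07:00–08:30, 13:30–14:00, 15:30–17:30.
Bob free within 07:00–18:00: 07:30–10:00, 10:30–13:00, 13:30–14:30, 15:30–18:00.
Zheng free within 07:00–18:00: 08:30–12:00, 13:00–14:30, 16:30–17:30.
Diego ∩ Uma: 13:30–14:00, 15:30–17:30.
Diego ∩ Uma ∩ Bob: 13:30–14:00, 15:30–17:30.
Diego ∩ Uma ∩ Bob ∩ Zheng: 13:30–14:00, 16:30–17:30.
Windows ≥ 60 min: 16:30–17:30.
Latest start in the last window 16:30–17:30 is 17:30 − 60 min = 16:30.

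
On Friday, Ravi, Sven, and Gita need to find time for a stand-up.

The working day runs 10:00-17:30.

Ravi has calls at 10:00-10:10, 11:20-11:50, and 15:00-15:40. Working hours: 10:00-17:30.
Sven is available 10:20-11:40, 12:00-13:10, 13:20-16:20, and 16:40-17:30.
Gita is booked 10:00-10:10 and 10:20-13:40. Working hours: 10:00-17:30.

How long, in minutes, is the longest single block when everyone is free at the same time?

80 minutes

Ravi free within 10:00–17:30: 10:10–11:20, 11:50–15:00, 15:40–17:30.
Gita free within 10:00–17:30: 10:10–10:20, 13:40–17:30.
Ravi ∩ Sven: 10:20–11:20, 12:00–13:10, 13:20–15:00, 15:40–16:20, 16:40–17:30.
Ravi ∩ Sven ∩ Gita: 13:40–15:00, 15:40–16:20, 16:40–17:30.
Common window lengths: 80, 40, 50 min; longest is 80.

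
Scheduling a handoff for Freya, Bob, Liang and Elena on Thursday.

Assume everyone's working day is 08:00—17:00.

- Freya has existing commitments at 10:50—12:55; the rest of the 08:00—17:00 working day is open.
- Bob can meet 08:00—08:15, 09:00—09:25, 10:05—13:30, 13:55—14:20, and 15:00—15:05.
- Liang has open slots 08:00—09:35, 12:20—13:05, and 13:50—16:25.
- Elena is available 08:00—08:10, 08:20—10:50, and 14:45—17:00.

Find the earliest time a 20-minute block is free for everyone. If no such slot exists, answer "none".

Freya free within 08:00–17:00: 08:00–10:50, 12:55–17:00.
Freya ∩ Bob: 08:00–08:15, 09:00–09:25, 10:05–10:50, 12:55–13:30, 13:55–14:20, 15:00–15:05.
Freya ∩ Bob ∩ Liang: 08:00–08:15, 09:00–09:25, 12:55–13:05, 13:55–14:20, 15:00–15:05.
Freya ∩ Bob ∩ Liang ∩ Elena: 08:00–08:10, 09:00–09:25, 15:00–15:05.
Windows ≥ 20 min: 09:00–09:25.
Earliest such window starts at 09:00.

09:00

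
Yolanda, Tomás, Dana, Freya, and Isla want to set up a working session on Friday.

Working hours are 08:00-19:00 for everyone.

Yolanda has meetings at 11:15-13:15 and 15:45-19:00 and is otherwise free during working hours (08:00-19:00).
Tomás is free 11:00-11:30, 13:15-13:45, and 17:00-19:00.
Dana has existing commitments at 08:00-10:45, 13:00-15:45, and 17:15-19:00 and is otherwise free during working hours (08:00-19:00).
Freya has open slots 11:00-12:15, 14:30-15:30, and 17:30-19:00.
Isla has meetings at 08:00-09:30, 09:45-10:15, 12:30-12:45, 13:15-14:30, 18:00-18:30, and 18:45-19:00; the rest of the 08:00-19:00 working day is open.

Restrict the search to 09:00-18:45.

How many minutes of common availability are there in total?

Yolanda free within 08:00–19:00: 08:00–11:15, 13:15–15:45.
Dana free within 08:00–19:00: 10:45–13:00, 15:45–17:15.
Isla free within 08:00–19:00: 09:30–09:45, 10:15–12:30, 12:45–13:15, 14:30–18:00, 18:30–18:45.
Yolanda ∩ Tomás: 11:00–11:15, 13:15–13:45.
Yolanda ∩ Tomás ∩ Dana: 11:00–11:15.
Yolanda ∩ Tomás ∩ Dana ∩ Freya: 11:00–11:15.
Yolanda ∩ Tomás ∩ Dana ∩ Freya ∩ Isla: 11:00–11:15.
Restricted to 09:00–18:45: 11:00–11:15.
Total common minutes: 15.

15 minutes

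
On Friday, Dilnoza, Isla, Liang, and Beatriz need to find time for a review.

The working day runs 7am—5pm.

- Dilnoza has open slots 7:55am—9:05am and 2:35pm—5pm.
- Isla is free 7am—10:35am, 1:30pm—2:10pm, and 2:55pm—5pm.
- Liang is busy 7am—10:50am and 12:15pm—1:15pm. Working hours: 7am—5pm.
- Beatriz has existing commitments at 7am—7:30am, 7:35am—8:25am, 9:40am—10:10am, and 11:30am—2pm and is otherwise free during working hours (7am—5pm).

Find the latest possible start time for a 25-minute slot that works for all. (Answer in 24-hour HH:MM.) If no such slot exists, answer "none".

16:35

Liang free within 07:00–17:00: 10:50–12:15, 13:15–17:00.
Beatriz free within 07:00–17:00: 07:30–07:35, 08:25–09:40, 10:10–11:30, 14:00–17:00.
Dilnoza ∩ Isla: 07:55–09:05, 14:55–17:00.
Dilnoza ∩ Isla ∩ Liang: 14:55–17:00.
Dilnoza ∩ Isla ∩ Liang ∩ Beatriz: 14:55–17:00.
Windows ≥ 25 min: 14:55–17:00.
Latest start in the last window 14:55–17:00 is 17:00 − 25 min = 16:35.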